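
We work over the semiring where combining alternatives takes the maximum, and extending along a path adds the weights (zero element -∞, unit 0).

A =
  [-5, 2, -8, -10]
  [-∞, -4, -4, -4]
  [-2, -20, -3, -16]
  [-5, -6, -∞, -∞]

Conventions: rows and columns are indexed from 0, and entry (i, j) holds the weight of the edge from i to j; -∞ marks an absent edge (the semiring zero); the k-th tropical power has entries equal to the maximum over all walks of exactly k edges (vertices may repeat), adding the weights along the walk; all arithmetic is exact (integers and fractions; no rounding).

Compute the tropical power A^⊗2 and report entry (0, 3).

A^⊗2:
  [-10, -2, -2, -2]
  [-6, -8, -7, -8]
  [-5, 0, -6, -12]
  [-10, -3, -10, -10]
Key observation: the optimum is the walk 0->1->3, with weight 2 + (-4) = -2.
Optimal value attained by: walk 0->1->3.
Answer: (A^⊗2)[0][3] = -2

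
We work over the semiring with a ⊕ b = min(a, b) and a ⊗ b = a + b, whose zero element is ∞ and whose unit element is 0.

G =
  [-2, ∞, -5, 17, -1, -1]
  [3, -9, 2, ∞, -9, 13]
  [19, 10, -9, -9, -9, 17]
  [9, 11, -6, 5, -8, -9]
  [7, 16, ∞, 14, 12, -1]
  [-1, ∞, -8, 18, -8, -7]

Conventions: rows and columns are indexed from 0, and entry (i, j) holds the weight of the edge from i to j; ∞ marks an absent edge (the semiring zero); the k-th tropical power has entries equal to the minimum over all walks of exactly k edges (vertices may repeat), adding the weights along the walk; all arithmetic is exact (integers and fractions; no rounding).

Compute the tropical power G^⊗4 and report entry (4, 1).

G^⊗2:
  [-4, 5, -14, -14, -14, -8]
  [-6, -18, -7, -7, -18, -10]
  [-2, 1, -18, -18, -18, -18]
  [-10, 2, -17, -15, -17, -16]
  [-2, 7, -9, 17, -9, -8]
  [-8, 2, -17, -17, -17, -14]
G^⊗3:
  [-9, -4, -23, -23, -23, -23]
  [-15, -27, -18, -16, -27, -19]
  [-19, -8, -27, -27, -27, -27]
  [-17, -7, -26, -26, -26, -24]
  [-9, -2, -18, -18, -18, -15]
  [-15, -7, -26, -26, -26, -26]
G^⊗4:
  [-24, -13, -32, -32, -32, -32]
  [-24, -36, -27, -27, -36, -28]
  [-28, -17, -36, -36, -36, -36]
  [-25, -16, -35, -35, -35, -35]
  [-16, -11, -27, -27, -27, -27]
  [-27, -16, -35, -35, -35, -35]
Key observation: the optimum is the walk 4->1->1->1->1, with weight 16 + (-9) + (-9) + (-9) = -11.
Optimal value attained by: walk 4->1->1->1->1.
Answer: (G^⊗4)[4][1] = -11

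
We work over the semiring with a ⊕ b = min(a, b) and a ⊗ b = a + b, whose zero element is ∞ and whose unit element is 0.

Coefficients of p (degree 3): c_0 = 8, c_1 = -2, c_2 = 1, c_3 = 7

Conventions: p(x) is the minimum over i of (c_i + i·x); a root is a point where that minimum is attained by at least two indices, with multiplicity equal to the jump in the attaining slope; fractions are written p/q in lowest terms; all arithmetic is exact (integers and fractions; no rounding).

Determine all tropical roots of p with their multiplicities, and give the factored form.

hull edge (i=0, c=8) to (i=1, c=-2): slope -10, span 1
hull edge (i=1, c=-2) to (i=2, c=1): slope 3, span 1
hull edge (i=2, c=1) to (i=3, c=7): slope 6, span 1
Factored form: p(x) = 7 ⊗ (x ⊕ (-6)) ⊗ (x ⊕ (-3)) ⊗ (x ⊕ 10)
Answer: roots = -6 (mult 1), -3 (mult 1), 10 (mult 1)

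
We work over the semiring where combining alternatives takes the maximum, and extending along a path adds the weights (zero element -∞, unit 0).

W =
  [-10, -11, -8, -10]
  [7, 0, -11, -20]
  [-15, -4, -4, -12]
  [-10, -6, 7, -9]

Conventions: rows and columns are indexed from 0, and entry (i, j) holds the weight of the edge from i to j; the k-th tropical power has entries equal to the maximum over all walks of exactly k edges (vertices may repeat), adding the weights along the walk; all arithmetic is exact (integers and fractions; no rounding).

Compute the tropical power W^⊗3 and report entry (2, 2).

W^⊗2:
  [-4, -11, -3, -19]
  [7, 0, -1, -3]
  [3, -4, -5, -16]
  [1, 3, 3, -5]
W^⊗3:
  [-4, -7, -7, -14]
  [7, 0, 4, -3]
  [3, -4, -5, -7]
  [10, 3, 2, -9]
Key observation: the optimum is the walk 2->1->0->2, with weight (-4) + 7 + (-8) = -5.
Optimal value attained by: walk 2->1->0->2.
Answer: (W^⊗3)[2][2] = -5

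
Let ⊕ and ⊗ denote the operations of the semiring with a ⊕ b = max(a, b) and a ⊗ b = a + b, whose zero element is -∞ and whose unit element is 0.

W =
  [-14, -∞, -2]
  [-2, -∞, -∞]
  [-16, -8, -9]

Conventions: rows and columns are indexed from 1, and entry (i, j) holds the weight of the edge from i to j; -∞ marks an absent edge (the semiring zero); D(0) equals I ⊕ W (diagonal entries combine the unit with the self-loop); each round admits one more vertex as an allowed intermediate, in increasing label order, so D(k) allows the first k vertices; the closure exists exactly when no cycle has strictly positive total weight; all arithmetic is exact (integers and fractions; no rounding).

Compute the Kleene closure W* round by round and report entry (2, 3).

D(0):
  [0, -∞, -2]
  [-2, 0, -∞]
  [-16, -8, 0]
D(1):
  [0, -∞, -2]
  [-2, 0, -4]
  [-16, -8, 0]
D(2):
  [0, -∞, -2]
  [-2, 0, -4]
  [-10, -8, 0]
D(3):
  [0, -10, -2]
  [-2, 0, -4]
  [-10, -8, 0]
Answer: W*[2][3] = -4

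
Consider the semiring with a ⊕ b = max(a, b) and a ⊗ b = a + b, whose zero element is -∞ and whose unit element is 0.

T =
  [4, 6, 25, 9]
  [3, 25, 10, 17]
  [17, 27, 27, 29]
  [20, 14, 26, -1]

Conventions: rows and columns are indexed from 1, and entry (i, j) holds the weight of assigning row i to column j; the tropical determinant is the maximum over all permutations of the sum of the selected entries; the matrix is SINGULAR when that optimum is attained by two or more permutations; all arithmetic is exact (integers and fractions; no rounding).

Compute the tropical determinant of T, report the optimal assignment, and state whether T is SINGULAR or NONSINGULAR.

σ = (1, 2, 3, 4): 4 + 25 + 27 + (-1) = 55
σ = (1, 2, 4, 3): 4 + 25 + 29 + 26 = 84
σ = (1, 3, 2, 4): 4 + 10 + 27 + (-1) = 40
σ = (1, 3, 4, 2): 4 + 10 + 29 + 14 = 57
σ = (1, 4, 2, 3): 4 + 17 + 27 + 26 = 74
σ = (1, 4, 3, 2): 4 + 17 + 27 + 14 = 62
σ = (2, 1, 3, 4): 6 + 3 + 27 + (-1) = 35
σ = (2, 1, 4, 3): 6 + 3 + 29 + 26 = 64
σ = (2, 3, 1, 4): 6 + 10 + 17 + (-1) = 32
σ = (2, 3, 4, 1): 6 + 10 + 29 + 20 = 65
σ = (2, 4, 1, 3): 6 + 17 + 17 + 26 = 66
σ = (2, 4, 3, 1): 6 + 17 + 27 + 20 = 70
σ = (3, 1, 2, 4): 25 + 3 + 27 + (-1) = 54
σ = (3, 1, 4, 2): 25 + 3 + 29 + 14 = 71
σ = (3, 2, 1, 4): 25 + 25 + 17 + (-1) = 66
σ = (3, 2, 4, 1): 25 + 25 + 29 + 20 = 99
σ = (3, 4, 1, 2): 25 + 17 + 17 + 14 = 73
σ = (3, 4, 2, 1): 25 + 17 + 27 + 20 = 89
σ = (4, 1, 2, 3): 9 + 3 + 27 + 26 = 65
σ = (4, 1, 3, 2): 9 + 3 + 27 + 14 = 53
σ = (4, 2, 1, 3): 9 + 25 + 17 + 26 = 77
σ = (4, 2, 3, 1): 9 + 25 + 27 + 20 = 81
σ = (4, 3, 1, 2): 9 + 10 + 17 + 14 = 50
σ = (4, 3, 2, 1): 9 + 10 + 27 + 20 = 66
Optimal value attained by: σ = (3, 2, 4, 1).
Answer: det⊕(T) = 99; verdict: NONSINGULAR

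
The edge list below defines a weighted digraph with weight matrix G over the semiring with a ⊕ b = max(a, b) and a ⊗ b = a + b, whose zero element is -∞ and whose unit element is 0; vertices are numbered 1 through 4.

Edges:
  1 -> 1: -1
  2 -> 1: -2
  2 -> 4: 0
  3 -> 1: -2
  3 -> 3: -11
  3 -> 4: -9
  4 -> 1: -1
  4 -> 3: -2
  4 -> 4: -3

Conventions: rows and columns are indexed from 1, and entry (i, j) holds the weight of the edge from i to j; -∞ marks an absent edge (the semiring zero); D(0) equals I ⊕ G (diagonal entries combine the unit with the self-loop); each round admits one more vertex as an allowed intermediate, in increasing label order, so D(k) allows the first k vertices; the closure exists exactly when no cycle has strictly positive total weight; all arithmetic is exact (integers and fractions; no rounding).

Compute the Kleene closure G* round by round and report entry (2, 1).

D(0):
  [0, -∞, -∞, -∞]
  [-2, 0, -∞, 0]
  [-2, -∞, 0, -9]
  [-1, -∞, -2, 0]
D(1):
  [0, -∞, -∞, -∞]
  [-2, 0, -∞, 0]
  [-2, -∞, 0, -9]
  [-1, -∞, -2, 0]
D(2):
  [0, -∞, -∞, -∞]
  [-2, 0, -∞, 0]
  [-2, -∞, 0, -9]
  [-1, -∞, -2, 0]
D(3):
  [0, -∞, -∞, -∞]
  [-2, 0, -∞, 0]
  [-2, -∞, 0, -9]
  [-1, -∞, -2, 0]
D(4):
  [0, -∞, -∞, -∞]
  [-1, 0, -2, 0]
  [-2, -∞, 0, -9]
  [-1, -∞, -2, 0]
Answer: G*[2][1] = -1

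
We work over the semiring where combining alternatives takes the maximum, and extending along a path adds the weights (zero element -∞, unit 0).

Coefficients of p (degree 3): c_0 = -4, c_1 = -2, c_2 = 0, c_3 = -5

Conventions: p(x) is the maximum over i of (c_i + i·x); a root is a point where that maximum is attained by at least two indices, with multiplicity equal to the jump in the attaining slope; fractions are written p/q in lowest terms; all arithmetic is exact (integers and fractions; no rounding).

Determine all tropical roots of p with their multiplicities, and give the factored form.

hull edge (i=0, c=-4) to (i=2, c=0): slope 2, span 2
hull edge (i=2, c=0) to (i=3, c=-5): slope -5, span 1
Factored form: p(x) = -5 ⊗ (x ⊕ (-2)) ⊗ (x ⊕ (-2)) ⊗ (x ⊕ 5)
Answer: roots = -2 (mult 2), 5 (mult 1)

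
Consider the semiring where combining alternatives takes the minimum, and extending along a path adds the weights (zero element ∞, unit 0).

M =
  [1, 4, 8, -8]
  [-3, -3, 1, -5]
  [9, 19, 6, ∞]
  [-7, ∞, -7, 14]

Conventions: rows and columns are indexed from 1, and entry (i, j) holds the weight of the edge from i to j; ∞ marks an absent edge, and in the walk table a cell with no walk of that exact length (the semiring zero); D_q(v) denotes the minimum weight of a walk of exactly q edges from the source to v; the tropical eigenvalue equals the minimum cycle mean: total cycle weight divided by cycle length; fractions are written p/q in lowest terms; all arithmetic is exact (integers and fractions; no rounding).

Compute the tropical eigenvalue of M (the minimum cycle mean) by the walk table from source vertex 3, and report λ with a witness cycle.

q=0: [∞, ∞, 0, ∞]
q=1: [9, 19, 6, ∞]
q=2: [10, 13, 12, 1]
q=3: [-6, 10, -6, 2]
q=4: [-5, -2, -5, -14]
Optimal cycle mean attained by: cycle 1->4->1, total (-8) + (-7), length 2.
Answer: λ = -15/2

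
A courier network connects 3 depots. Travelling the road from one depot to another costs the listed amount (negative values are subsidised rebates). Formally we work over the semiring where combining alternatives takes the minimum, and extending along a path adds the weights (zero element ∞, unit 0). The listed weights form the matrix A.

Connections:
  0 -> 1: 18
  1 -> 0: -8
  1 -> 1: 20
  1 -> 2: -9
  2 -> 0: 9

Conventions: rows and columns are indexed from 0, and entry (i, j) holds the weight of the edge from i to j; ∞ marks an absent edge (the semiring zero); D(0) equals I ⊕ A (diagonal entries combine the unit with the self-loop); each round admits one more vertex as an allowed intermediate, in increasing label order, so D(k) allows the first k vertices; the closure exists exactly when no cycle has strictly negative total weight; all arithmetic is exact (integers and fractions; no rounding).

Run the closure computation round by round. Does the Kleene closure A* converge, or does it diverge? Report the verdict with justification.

D(0):
  [0, 18, ∞]
  [-8, 0, -9]
  [9, ∞, 0]
D(1):
  [0, 18, ∞]
  [-8, 0, -9]
  [9, 27, 0]
D(2):
  [0, 18, 9]
  [-8, 0, -9]
  [9, 27, 0]
D(3):
  [0, 18, 9]
  [-8, 0, -9]
  [9, 27, 0]
Key observation: every diagonal entry stays at the unit through all rounds, so no improving cycle exists.
Answer: CONVERGES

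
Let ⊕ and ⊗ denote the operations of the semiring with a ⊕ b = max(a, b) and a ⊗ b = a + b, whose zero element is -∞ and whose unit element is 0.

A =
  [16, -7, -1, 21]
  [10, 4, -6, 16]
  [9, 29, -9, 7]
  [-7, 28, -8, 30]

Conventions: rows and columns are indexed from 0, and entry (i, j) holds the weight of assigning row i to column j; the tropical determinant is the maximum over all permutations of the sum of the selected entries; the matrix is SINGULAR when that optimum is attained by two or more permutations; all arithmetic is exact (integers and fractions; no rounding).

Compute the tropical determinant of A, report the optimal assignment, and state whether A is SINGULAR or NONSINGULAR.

σ = (0, 1, 2, 3): 16 + 4 + (-9) + 30 = 41
σ = (0, 1, 3, 2): 16 + 4 + 7 + (-8) = 19
σ = (0, 2, 1, 3): 16 + (-6) + 29 + 30 = 69
σ = (0, 2, 3, 1): 16 + (-6) + 7 + 28 = 45
σ = (0, 3, 1, 2): 16 + 16 + 29 + (-8) = 53
σ = (0, 3, 2, 1): 16 + 16 + (-9) + 28 = 51
σ = (1, 0, 2, 3): (-7) + 10 + (-9) + 30 = 24
σ = (1, 0, 3, 2): (-7) + 10 + 7 + (-8) = 2
σ = (1, 2, 0, 3): (-7) + (-6) + 9 + 30 = 26
σ = (1, 2, 3, 0): (-7) + (-6) + 7 + (-7) = -13
σ = (1, 3, 0, 2): (-7) + 16 + 9 + (-8) = 10
σ = (1, 3, 2, 0): (-7) + 16 + (-9) + (-7) = -7
σ = (2, 0, 1, 3): (-1) + 10 + 29 + 30 = 68
σ = (2, 0, 3, 1): (-1) + 10 + 7 + 28 = 44
σ = (2, 1, 0, 3): (-1) + 4 + 9 + 30 = 42
σ = (2, 1, 3, 0): (-1) + 4 + 7 + (-7) = 3
σ = (2, 3, 0, 1): (-1) + 16 + 9 + 28 = 52
σ = (2, 3, 1, 0): (-1) + 16 + 29 + (-7) = 37
σ = (3, 0, 1, 2): 21 + 10 + 29 + (-8) = 52
σ = (3, 0, 2, 1): 21 + 10 + (-9) + 28 = 50
σ = (3, 1, 0, 2): 21 + 4 + 9 + (-8) = 26
σ = (3, 1, 2, 0): 21 + 4 + (-9) + (-7) = 9
σ = (3, 2, 0, 1): 21 + (-6) + 9 + 28 = 52
σ = (3, 2, 1, 0): 21 + (-6) + 29 + (-7) = 37
Optimal value attained by: σ = (0, 2, 1, 3).
Answer: det⊕(A) = 69; verdict: NONSINGULAR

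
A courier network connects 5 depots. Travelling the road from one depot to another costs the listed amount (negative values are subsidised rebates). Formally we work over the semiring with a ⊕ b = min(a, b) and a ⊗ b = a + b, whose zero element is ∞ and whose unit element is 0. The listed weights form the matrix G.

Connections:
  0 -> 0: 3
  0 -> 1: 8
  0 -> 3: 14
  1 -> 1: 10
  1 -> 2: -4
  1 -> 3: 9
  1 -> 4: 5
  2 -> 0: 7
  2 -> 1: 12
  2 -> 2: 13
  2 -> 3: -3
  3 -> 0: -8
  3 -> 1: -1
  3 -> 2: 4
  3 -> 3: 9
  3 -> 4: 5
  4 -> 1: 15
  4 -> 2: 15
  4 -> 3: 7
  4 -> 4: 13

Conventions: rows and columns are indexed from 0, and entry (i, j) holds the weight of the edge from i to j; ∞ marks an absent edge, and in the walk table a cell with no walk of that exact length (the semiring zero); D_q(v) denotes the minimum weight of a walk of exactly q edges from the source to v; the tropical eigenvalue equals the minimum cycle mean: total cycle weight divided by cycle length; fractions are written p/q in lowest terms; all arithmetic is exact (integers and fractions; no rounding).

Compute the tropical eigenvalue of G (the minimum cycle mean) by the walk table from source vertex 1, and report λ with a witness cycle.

q=0: [∞, 0, ∞, ∞, ∞]
q=1: [∞, 10, -4, 9, 5]
q=2: [1, 8, 6, -7, 14]
q=3: [-15, -8, -3, 2, -2]
q=4: [-12, -7, -12, -6, -3]
q=5: [-14, -7, -11, -15, -2]
Optimal cycle mean attained by: cycle 1->2->3->1, total (-4) + (-3) + (-1), length 3.
Answer: λ = -8/3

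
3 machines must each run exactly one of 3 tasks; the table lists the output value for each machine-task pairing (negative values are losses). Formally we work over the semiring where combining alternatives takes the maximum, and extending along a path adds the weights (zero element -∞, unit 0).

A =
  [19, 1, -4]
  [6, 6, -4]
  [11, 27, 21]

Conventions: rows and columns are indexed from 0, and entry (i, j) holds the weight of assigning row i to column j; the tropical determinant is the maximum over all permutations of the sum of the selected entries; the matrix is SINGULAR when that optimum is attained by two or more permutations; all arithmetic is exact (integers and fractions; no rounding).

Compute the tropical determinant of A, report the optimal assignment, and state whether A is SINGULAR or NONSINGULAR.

σ = (0, 1, 2): 19 + 6 + 21 = 46
σ = (0, 2, 1): 19 + (-4) + 27 = 42
σ = (1, 0, 2): 1 + 6 + 21 = 28
σ = (1, 2, 0): 1 + (-4) + 11 = 8
σ = (2, 0, 1): (-4) + 6 + 27 = 29
σ = (2, 1, 0): (-4) + 6 + 11 = 13
Optimal value attained by: σ = (0, 1, 2).
Answer: det⊕(A) = 46; verdict: NONSINGULAR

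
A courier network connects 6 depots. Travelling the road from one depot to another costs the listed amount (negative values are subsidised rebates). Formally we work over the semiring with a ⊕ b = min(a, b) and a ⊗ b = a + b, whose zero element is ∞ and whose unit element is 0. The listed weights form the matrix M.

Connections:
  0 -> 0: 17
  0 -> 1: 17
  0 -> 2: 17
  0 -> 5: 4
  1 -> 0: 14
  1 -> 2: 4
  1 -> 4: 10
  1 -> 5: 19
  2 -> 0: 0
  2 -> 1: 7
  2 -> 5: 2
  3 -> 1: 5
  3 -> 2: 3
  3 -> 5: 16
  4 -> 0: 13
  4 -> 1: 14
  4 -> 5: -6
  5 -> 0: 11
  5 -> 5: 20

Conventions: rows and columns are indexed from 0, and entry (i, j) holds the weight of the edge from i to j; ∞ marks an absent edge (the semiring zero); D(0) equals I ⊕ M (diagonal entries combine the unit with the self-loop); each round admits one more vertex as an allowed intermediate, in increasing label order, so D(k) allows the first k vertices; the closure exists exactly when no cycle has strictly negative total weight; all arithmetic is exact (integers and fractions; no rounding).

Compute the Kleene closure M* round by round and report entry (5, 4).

D(0):
  [0, 17, 17, ∞, ∞, 4]
  [14, 0, 4, ∞, 10, 19]
  [0, 7, 0, ∞, ∞, 2]
  [∞, 5, 3, 0, ∞, 16]
  [13, 14, ∞, ∞, 0, -6]
  [11, ∞, ∞, ∞, ∞, 0]
D(1):
  [0, 17, 17, ∞, ∞, 4]
  [14, 0, 4, ∞, 10, 18]
  [0, 7, 0, ∞, ∞, 2]
  [∞, 5, 3, 0, ∞, 16]
  [13, 14, 30, ∞, 0, -6]
  [11, 28, 28, ∞, ∞, 0]
D(2):
  [0, 17, 17, ∞, 27, 4]
  [14, 0, 4, ∞, 10, 18]
  [0, 7, 0, ∞, 17, 2]
  [19, 5, 3, 0, 15, 16]
  [13, 14, 18, ∞, 0, -6]
  [11, 28, 28, ∞, 38, 0]
D(3):
  [0, 17, 17, ∞, 27, 4]
  [4, 0, 4, ∞, 10, 6]
  [0, 7, 0, ∞, 17, 2]
  [3, 5, 3, 0, 15, 5]
  [13, 14, 18, ∞, 0, -6]
  [11, 28, 28, ∞, 38, 0]
D(4):
  [0, 17, 17, ∞, 27, 4]
  [4, 0, 4, ∞, 10, 6]
  [0, 7, 0, ∞, 17, 2]
  [3, 5, 3, 0, 15, 5]
  [13, 14, 18, ∞, 0, -6]
  [11, 28, 28, ∞, 38, 0]
D(5):
  [0, 17, 17, ∞, 27, 4]
  [4, 0, 4, ∞, 10, 4]
  [0, 7, 0, ∞, 17, 2]
  [3, 5, 3, 0, 15, 5]
  [13, 14, 18, ∞, 0, -6]
  [11, 28, 28, ∞, 38, 0]
D(6):
  [0, 17, 17, ∞, 27, 4]
  [4, 0, 4, ∞, 10, 4]
  [0, 7, 0, ∞, 17, 2]
  [3, 5, 3, 0, 15, 5]
  [5, 14, 18, ∞, 0, -6]
  [11, 28, 28, ∞, 38, 0]
Answer: M*[5][4] = 38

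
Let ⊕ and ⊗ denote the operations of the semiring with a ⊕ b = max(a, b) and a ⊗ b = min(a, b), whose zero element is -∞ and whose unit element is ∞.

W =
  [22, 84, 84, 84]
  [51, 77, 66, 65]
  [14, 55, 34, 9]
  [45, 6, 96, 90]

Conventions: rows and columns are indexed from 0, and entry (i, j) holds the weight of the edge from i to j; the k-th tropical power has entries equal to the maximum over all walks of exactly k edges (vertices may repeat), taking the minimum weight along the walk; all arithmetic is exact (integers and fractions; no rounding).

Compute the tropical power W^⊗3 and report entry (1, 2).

W^⊗2:
  [51, 77, 84, 84]
  [51, 77, 66, 65]
  [51, 55, 55, 55]
  [45, 55, 90, 90]
W^⊗3:
  [51, 77, 84, 84]
  [51, 77, 66, 65]
  [51, 55, 55, 55]
  [51, 55, 90, 90]
Key observation: the optimum is the walk 1->1->1->2, with weight 77 min 77 min 66 = 66.
Optimal value attained by: walk 1->1->1->2.
Answer: (W^⊗3)[1][2] = 66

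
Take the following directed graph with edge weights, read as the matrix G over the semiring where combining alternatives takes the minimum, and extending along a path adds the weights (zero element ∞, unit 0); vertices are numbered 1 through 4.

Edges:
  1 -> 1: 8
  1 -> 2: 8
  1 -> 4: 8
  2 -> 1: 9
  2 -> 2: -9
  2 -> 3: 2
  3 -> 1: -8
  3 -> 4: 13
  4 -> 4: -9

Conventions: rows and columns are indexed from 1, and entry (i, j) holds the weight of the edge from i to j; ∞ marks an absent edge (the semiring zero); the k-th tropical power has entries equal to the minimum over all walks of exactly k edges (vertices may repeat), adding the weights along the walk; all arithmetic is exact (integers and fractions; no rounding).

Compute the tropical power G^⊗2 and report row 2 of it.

G^⊗2:
  [16, -1, 10, -1]
  [-6, -18, -7, 15]
  [0, 0, ∞, 0]
  [∞, ∞, ∞, -18]
Answer: row 2 of G^⊗2 = [-6, -18, -7, 15]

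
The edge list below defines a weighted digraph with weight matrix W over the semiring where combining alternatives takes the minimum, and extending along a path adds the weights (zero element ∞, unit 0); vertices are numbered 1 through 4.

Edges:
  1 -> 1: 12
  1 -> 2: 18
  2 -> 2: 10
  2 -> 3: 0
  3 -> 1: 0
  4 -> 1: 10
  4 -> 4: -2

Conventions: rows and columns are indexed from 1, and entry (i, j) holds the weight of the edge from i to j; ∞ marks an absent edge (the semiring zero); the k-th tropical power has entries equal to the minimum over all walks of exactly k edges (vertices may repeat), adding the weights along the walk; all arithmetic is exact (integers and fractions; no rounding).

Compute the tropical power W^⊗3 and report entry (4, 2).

W^⊗2:
  [24, 28, 18, ∞]
  [0, 20, 10, ∞]
  [12, 18, ∞, ∞]
  [8, 28, ∞, -4]
W^⊗3:
  [18, 38, 28, ∞]
  [10, 18, 20, ∞]
  [24, 28, 18, ∞]
  [6, 26, 28, -6]
Key observation: the optimum is the walk 4->4->1->2, with weight (-2) + 10 + 18 = 26.
Optimal value attained by: walk 4->4->1->2.
Answer: (W^⊗3)[4][2] = 26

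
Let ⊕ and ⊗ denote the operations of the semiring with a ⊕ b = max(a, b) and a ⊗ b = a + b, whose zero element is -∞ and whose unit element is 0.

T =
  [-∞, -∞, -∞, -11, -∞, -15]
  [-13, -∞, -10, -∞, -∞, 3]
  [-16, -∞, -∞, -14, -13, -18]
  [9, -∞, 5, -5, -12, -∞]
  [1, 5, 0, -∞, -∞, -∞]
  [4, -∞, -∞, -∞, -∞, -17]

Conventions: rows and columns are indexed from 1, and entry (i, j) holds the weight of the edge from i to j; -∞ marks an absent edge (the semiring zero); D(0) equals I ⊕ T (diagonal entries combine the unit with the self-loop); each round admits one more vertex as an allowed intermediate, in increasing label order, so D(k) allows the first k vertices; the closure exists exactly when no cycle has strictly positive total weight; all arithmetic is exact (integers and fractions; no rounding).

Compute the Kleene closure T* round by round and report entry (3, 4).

D(0):
  [0, -∞, -∞, -11, -∞, -15]
  [-13, 0, -10, -∞, -∞, 3]
  [-16, -∞, 0, -14, -13, -18]
  [9, -∞, 5, 0, -12, -∞]
  [1, 5, 0, -∞, 0, -∞]
  [4, -∞, -∞, -∞, -∞, 0]
D(1):
  [0, -∞, -∞, -11, -∞, -15]
  [-13, 0, -10, -24, -∞, 3]
  [-16, -∞, 0, -14, -13, -18]
  [9, -∞, 5, 0, -12, -6]
  [1, 5, 0, -10, 0, -14]
  [4, -∞, -∞, -7, -∞, 0]
D(2):
  [0, -∞, -∞, -11, -∞, -15]
  [-13, 0, -10, -24, -∞, 3]
  [-16, -∞, 0, -14, -13, -18]
  [9, -∞, 5, 0, -12, -6]
  [1, 5, 0, -10, 0, 8]
  [4, -∞, -∞, -7, -∞, 0]
D(3):
  [0, -∞, -∞, -11, -∞, -15]
  [-13, 0, -10, -24, -23, 3]
  [-16, -∞, 0, -14, -13, -18]
  [9, -∞, 5, 0, -8, -6]
  [1, 5, 0, -10, 0, 8]
  [4, -∞, -∞, -7, -∞, 0]
D(4):
  [0, -∞, -6, -11, -19, -15]
  [-13, 0, -10, -24, -23, 3]
  [-5, -∞, 0, -14, -13, -18]
  [9, -∞, 5, 0, -8, -6]
  [1, 5, 0, -10, 0, 8]
  [4, -∞, -2, -7, -15, 0]
D(5):
  [0, -14, -6, -11, -19, -11]
  [-13, 0, -10, -24, -23, 3]
  [-5, -8, 0, -14, -13, -5]
  [9, -3, 5, 0, -8, 0]
  [1, 5, 0, -10, 0, 8]
  [4, -10, -2, -7, -15, 0]
D(6):
  [0, -14, -6, -11, -19, -11]
  [7, 0, 1, -4, -12, 3]
  [-1, -8, 0, -12, -13, -5]
  [9, -3, 5, 0, -8, 0]
  [12, 5, 6, 1, 0, 8]
  [4, -10, -2, -7, -15, 0]
Answer: T*[3][4] = -12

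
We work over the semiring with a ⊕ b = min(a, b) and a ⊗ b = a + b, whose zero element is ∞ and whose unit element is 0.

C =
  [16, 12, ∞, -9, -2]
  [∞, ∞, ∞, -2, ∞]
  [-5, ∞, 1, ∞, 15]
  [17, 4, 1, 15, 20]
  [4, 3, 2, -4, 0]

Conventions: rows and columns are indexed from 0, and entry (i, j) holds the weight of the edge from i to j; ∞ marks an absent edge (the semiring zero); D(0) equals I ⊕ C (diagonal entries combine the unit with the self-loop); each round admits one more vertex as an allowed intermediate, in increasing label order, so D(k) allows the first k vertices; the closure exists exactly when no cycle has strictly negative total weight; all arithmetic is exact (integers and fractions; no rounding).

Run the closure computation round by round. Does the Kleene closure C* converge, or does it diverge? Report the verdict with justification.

D(0):
  [0, 12, ∞, -9, -2]
  [∞, 0, ∞, -2, ∞]
  [-5, ∞, 0, ∞, 15]
  [17, 4, 1, 0, 20]
  [4, 3, 2, -4, 0]
D(1):
  [0, 12, ∞, -9, -2]
  [∞, 0, ∞, -2, ∞]
  [-5, 7, 0, -14, -7]
  [17, 4, 1, 0, 15]
  [4, 3, 2, -5, 0]
D(2):
  [0, 12, ∞, -9, -2]
  [∞, 0, ∞, -2, ∞]
  [-5, 7, 0, -14, -7]
  [17, 4, 1, 0, 15]
  [4, 3, 2, -5, 0]
Detection: at round 3, diagonal entry (3, 3) turns strictly negative.
Key observation: the cycle 3->2->0->3 has total weight 1 + (-5) + (-9), which is strictly negative.
Answer: DIVERGES — negative cycle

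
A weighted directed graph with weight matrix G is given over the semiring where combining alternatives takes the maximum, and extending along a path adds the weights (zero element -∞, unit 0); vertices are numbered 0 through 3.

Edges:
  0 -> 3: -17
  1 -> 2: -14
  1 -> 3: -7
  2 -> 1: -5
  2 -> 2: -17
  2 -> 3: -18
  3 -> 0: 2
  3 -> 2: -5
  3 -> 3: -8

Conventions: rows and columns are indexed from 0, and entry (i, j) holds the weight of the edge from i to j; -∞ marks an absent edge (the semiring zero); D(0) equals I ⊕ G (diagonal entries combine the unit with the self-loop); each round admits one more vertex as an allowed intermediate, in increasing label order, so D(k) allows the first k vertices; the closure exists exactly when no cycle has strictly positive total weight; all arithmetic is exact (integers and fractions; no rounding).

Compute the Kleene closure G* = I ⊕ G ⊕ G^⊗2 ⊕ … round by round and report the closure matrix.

D(0):
  [0, -∞, -∞, -17]
  [-∞, 0, -14, -7]
  [-∞, -5, 0, -18]
  [2, -∞, -5, 0]
D(1):
  [0, -∞, -∞, -17]
  [-∞, 0, -14, -7]
  [-∞, -5, 0, -18]
  [2, -∞, -5, 0]
D(2):
  [0, -∞, -∞, -17]
  [-∞, 0, -14, -7]
  [-∞, -5, 0, -12]
  [2, -∞, -5, 0]
D(3):
  [0, -∞, -∞, -17]
  [-∞, 0, -14, -7]
  [-∞, -5, 0, -12]
  [2, -10, -5, 0]
D(4):
  [0, -27, -22, -17]
  [-5, 0, -12, -7]
  [-10, -5, 0, -12]
  [2, -10, -5, 0]
Answer: G* = [[0, -27, -22, -17], [-5, 0, -12, -7], [-10, -5, 0, -12], [2, -10, -5, 0]]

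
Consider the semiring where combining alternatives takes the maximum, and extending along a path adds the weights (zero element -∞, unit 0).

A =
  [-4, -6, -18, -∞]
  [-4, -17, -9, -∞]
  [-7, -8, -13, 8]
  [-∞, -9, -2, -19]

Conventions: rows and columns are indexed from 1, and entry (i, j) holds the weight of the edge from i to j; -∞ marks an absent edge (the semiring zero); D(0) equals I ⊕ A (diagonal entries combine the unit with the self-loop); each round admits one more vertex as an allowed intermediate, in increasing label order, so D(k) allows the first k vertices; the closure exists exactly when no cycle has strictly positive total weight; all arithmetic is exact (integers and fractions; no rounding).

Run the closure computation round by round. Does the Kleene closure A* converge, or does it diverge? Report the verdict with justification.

D(0):
  [0, -6, -18, -∞]
  [-4, 0, -9, -∞]
  [-7, -8, 0, 8]
  [-∞, -9, -2, 0]
D(1):
  [0, -6, -18, -∞]
  [-4, 0, -9, -∞]
  [-7, -8, 0, 8]
  [-∞, -9, -2, 0]
D(2):
  [0, -6, -15, -∞]
  [-4, 0, -9, -∞]
  [-7, -8, 0, 8]
  [-13, -9, -2, 0]
Detection: at round 3, diagonal entry (4, 4) turns strictly positive.
Key observation: the cycle 4->3->4 has total weight (-2) + 8, which is strictly positive.
Answer: DIVERGES — positive cycle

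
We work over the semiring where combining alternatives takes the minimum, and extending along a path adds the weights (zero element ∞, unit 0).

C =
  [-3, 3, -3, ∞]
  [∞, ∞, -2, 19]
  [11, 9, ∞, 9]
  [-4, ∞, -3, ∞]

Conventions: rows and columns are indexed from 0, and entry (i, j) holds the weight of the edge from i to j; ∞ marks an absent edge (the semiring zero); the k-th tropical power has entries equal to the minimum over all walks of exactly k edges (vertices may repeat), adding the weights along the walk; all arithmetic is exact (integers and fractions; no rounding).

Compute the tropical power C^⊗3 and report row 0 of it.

C^⊗2:
  [-6, 0, -6, 6]
  [9, 7, 16, 7]
  [5, 14, 6, 28]
  [-7, -1, -7, 6]
C^⊗3:
  [-9, -3, -9, 3]
  [3, 12, 4, 25]
  [2, 8, 2, 15]
  [-10, -4, -10, 2]
Answer: row 0 of C^⊗3 = [-9, -3, -9, 3]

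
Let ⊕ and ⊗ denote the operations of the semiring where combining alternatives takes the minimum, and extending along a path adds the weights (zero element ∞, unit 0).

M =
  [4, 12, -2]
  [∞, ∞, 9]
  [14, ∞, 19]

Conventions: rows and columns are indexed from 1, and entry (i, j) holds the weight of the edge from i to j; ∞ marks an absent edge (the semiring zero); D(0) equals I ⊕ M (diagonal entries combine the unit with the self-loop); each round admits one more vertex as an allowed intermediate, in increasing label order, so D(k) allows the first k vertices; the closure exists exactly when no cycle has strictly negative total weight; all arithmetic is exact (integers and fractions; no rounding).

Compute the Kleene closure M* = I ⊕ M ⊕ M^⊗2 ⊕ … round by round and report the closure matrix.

D(0):
  [0, 12, -2]
  [∞, 0, 9]
  [14, ∞, 0]
D(1):
  [0, 12, -2]
  [∞, 0, 9]
  [14, 26, 0]
D(2):
  [0, 12, -2]
  [∞, 0, 9]
  [14, 26, 0]
D(3):
  [0, 12, -2]
  [23, 0, 9]
  [14, 26, 0]
Answer: M* = [[0, 12, -2], [23, 0, 9], [14, 26, 0]]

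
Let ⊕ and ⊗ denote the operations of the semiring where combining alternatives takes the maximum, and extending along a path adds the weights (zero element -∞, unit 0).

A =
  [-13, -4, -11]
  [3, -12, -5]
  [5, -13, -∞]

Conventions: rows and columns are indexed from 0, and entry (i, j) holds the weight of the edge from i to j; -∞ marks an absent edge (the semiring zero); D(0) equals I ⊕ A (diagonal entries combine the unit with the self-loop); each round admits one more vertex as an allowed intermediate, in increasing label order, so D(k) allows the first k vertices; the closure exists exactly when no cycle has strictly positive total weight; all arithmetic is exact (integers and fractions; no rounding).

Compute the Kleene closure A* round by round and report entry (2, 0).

D(0):
  [0, -4, -11]
  [3, 0, -5]
  [5, -13, 0]
D(1):
  [0, -4, -11]
  [3, 0, -5]
  [5, 1, 0]
D(2):
  [0, -4, -9]
  [3, 0, -5]
  [5, 1, 0]
D(3):
  [0, -4, -9]
  [3, 0, -5]
  [5, 1, 0]
Answer: A*[2][0] = 5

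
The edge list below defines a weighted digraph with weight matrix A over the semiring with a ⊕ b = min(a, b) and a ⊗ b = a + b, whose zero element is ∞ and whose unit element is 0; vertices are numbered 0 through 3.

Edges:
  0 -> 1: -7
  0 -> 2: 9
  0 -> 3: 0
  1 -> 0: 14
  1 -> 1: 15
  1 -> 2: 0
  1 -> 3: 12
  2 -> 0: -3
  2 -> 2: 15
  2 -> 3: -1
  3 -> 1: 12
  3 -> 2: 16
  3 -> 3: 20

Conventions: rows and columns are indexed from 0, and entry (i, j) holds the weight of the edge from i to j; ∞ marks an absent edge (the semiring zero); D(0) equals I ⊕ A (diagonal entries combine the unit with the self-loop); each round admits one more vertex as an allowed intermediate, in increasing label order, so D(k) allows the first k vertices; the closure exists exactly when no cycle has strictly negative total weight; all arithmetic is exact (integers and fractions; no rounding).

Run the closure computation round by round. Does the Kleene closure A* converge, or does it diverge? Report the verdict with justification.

D(0):
  [0, -7, 9, 0]
  [14, 0, 0, 12]
  [-3, ∞, 0, -1]
  [∞, 12, 16, 0]
D(1):
  [0, -7, 9, 0]
  [14, 0, 0, 12]
  [-3, -10, 0, -3]
  [∞, 12, 16, 0]
Detection: at round 2, diagonal entry (2, 2) turns strictly negative.
Key observation: the cycle 2->0->1->2 has total weight (-3) + (-7) + 0, which is strictly negative.
Answer: DIVERGES — negative cycle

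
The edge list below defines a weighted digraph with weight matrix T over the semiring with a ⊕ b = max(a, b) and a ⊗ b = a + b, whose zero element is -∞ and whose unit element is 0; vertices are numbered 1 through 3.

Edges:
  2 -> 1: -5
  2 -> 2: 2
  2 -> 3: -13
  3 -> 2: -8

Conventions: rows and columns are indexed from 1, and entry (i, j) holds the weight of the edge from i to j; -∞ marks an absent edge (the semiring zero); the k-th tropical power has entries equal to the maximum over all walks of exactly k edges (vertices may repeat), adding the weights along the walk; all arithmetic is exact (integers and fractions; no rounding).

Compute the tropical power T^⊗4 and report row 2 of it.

T^⊗2:
  [-∞, -∞, -∞]
  [-3, 4, -11]
  [-13, -6, -21]
T^⊗3:
  [-∞, -∞, -∞]
  [-1, 6, -9]
  [-11, -4, -19]
T^⊗4:
  [-∞, -∞, -∞]
  [1, 8, -7]
  [-9, -2, -17]
Answer: row 2 of T^⊗4 = [1, 8, -7]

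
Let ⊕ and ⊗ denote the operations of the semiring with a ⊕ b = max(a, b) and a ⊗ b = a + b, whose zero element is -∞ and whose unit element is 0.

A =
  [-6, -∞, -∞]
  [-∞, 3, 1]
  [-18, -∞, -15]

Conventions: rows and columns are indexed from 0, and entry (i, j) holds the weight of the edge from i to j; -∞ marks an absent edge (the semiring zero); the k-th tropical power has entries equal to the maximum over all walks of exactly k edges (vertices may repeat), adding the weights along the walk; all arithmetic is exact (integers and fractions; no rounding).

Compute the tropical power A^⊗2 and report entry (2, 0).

A^⊗2:
  [-12, -∞, -∞]
  [-17, 6, 4]
  [-24, -∞, -30]
Key observation: the optimum is the walk 2->0->0, with weight (-18) + (-6) = -24.
Optimal value attained by: walk 2->0->0.
Answer: (A^⊗2)[2][0] = -24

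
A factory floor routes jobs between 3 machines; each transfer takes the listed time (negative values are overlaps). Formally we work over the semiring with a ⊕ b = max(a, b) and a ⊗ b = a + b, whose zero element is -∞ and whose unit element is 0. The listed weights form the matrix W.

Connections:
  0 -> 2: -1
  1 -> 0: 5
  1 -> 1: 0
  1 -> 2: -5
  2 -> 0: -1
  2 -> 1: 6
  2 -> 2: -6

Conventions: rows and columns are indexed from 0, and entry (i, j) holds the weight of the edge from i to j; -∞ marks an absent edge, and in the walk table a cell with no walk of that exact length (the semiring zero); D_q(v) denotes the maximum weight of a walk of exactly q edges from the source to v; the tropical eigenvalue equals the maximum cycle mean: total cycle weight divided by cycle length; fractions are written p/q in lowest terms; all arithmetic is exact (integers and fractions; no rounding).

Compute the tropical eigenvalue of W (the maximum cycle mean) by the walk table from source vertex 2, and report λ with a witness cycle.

q=0: [-∞, -∞, 0]
q=1: [-1, 6, -6]
q=2: [11, 6, 1]
q=3: [11, 7, 10]
Optimal cycle mean attained by: cycle 0->2->1->0, total (-1) + 6 + 5, length 3.
Answer: λ = 10/3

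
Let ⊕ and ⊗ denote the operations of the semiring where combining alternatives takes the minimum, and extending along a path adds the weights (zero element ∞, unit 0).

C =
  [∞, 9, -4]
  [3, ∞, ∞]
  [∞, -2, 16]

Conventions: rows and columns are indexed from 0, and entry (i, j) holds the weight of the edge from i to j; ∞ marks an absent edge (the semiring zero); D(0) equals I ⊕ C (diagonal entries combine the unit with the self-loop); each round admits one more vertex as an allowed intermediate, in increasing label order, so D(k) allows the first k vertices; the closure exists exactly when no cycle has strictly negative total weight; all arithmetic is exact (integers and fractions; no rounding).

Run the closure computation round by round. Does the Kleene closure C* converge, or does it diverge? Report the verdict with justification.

D(0):
  [0, 9, -4]
  [3, 0, ∞]
  [∞, -2, 0]
D(1):
  [0, 9, -4]
  [3, 0, -1]
  [∞, -2, 0]
Detection: at round 2, diagonal entry (2, 2) turns strictly negative.
Key observation: the cycle 2->1->0->2 has total weight (-2) + 3 + (-4), which is strictly negative.
Answer: DIVERGES — negative cycle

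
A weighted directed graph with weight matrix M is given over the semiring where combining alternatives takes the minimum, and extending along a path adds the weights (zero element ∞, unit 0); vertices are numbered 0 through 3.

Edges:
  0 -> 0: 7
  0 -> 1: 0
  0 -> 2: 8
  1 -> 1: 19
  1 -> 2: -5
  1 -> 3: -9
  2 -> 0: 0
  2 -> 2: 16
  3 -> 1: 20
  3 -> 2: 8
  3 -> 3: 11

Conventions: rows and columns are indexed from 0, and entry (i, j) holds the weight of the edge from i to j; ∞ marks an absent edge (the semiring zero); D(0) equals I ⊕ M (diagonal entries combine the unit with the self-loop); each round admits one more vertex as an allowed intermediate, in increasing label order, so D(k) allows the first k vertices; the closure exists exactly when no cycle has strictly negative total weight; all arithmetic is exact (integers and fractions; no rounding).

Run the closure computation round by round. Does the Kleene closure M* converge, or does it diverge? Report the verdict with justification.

D(0):
  [0, 0, 8, ∞]
  [∞, 0, -5, -9]
  [0, ∞, 0, ∞]
  [∞, 20, 8, 0]
D(1):
  [0, 0, 8, ∞]
  [∞, 0, -5, -9]
  [0, 0, 0, ∞]
  [∞, 20, 8, 0]
Detection: at round 2, diagonal entry (2, 2) turns strictly negative.
Key observation: the cycle 2->0->1->2 has total weight 0 + 0 + (-5), which is strictly negative.
Answer: DIVERGES — negative cycle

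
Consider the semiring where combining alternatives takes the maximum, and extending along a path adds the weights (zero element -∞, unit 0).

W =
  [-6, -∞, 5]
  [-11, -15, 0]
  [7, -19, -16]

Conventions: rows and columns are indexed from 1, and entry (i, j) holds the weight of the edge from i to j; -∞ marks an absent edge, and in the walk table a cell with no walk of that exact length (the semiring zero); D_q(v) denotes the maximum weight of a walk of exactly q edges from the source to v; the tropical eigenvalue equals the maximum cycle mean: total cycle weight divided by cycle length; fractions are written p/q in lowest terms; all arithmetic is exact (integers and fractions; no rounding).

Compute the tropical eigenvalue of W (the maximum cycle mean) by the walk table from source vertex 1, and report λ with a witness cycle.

q=0: [0, -∞, -∞]
q=1: [-6, -∞, 5]
q=2: [12, -14, -1]
q=3: [6, -20, 17]
Optimal cycle mean attained by: cycle 1->3->1, total 5 + 7, length 2.
Answer: λ = 6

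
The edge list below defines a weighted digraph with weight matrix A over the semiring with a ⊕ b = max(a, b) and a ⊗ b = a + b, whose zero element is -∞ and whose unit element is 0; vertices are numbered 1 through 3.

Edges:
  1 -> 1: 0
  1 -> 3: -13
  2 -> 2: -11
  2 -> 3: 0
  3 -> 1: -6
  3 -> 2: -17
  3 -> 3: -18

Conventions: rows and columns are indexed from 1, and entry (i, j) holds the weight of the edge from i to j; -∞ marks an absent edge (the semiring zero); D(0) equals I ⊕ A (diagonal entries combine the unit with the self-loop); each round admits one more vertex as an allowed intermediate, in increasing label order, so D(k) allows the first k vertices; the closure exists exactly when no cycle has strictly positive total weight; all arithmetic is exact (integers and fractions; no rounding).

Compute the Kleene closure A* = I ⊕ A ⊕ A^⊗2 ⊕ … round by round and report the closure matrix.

D(0):
  [0, -∞, -13]
  [-∞, 0, 0]
  [-6, -17, 0]
D(1):
  [0, -∞, -13]
  [-∞, 0, 0]
  [-6, -17, 0]
D(2):
  [0, -∞, -13]
  [-∞, 0, 0]
  [-6, -17, 0]
D(3):
  [0, -30, -13]
  [-6, 0, 0]
  [-6, -17, 0]
Answer: A* = [[0, -30, -13], [-6, 0, 0], [-6, -17, 0]]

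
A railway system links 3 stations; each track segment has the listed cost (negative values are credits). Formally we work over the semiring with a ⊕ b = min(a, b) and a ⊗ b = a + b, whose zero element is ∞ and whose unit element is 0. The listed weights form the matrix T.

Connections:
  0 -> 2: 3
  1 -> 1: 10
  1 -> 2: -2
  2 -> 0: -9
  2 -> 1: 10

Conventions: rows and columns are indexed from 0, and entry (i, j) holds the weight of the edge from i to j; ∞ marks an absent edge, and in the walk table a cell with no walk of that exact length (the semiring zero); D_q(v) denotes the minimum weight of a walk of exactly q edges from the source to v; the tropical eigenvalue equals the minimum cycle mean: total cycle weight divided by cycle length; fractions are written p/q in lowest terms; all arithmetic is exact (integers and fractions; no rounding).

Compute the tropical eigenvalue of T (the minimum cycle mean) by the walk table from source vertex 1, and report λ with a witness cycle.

q=0: [∞, 0, ∞]
q=1: [∞, 10, -2]
q=2: [-11, 8, 8]
q=3: [-1, 18, -8]
Optimal cycle mean attained by: cycle 0->2->0, total 3 + (-9), length 2.
Answer: λ = -3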